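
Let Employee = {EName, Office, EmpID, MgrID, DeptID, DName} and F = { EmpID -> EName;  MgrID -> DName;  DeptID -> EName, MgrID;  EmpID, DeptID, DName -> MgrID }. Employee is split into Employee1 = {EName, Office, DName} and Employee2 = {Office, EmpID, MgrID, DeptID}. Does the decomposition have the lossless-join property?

Common attributes: Employee1 ∩ Employee2 = {Office}.
No dependency enlarges {Office}, so (Office)⁺ = {Office}.
The closure contains neither all of Employee1 = {EName, Office, DName} nor all of Employee2 = {Office, EmpID, MgrID, DeptID}, so the common attributes are not a superkey of either fragment. The join is lossy.

No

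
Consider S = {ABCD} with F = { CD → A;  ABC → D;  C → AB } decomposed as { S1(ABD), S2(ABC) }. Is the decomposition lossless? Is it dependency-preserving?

lossy and not dependency-preserving

Lossless test: (AB)⁺ = {AB}, which is a superkey of neither fragment — lossy.
Dependency preservation: the restricted closure of {ABC} across the fragments never reaches {D}, so ABC → D cannot be enforced without a join — not preserved.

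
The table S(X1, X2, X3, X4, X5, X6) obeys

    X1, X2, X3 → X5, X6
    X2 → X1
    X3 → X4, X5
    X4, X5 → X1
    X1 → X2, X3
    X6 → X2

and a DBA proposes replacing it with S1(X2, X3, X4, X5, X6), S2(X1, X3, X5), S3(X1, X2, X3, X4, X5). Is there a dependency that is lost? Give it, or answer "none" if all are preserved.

X1, X2, X3 → X5, X6: restricted closure across fragments reaches X5, X6.
X2 → X1 lies within S3.
X3 → X4, X5 lies within S1.
X4, X5 → X1 lies within S3.
X1 → X2, X3 lies within S3.
X6 → X2 lies within S1.
Every dependency is enforceable on the fragments, so the decomposition is dependency-preserving.

none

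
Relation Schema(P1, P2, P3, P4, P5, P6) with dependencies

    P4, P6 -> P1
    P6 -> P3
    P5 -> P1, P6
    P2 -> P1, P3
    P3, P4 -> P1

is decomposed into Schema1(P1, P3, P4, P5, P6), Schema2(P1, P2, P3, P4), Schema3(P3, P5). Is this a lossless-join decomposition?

Chase test. Columns are P1, P2, P3, P4, P5, P6; row i has aⱼ where attribute j ∈ Schemai, else bᵢⱼ.
Initial tableau (one row per fragment):
  row 1: a1 b12 a3 a4 a5 a6
  row 2: a1 a2 a3 a4 b25 b26
  row 3: b31 b32 a3 b34 a5 b36
Rows 1 and 3 agree on P5; apply P5→P1, P6 and equate their P1, P6 entries.
No row becomes fully distinguished — the join is lossy.

No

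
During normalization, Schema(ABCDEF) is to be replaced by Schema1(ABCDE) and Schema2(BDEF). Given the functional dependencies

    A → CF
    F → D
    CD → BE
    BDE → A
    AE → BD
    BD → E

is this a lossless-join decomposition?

Yes

Common attributes: Schema1 ∩ Schema2 = {BDE}.
Closure of {BDE}: BDE → A applies, adding A; A → CF applies, adding CF. So (BDE)⁺ = {ABCDEF}.
This closure contains every attribute of Schema1, so Schema1 ∩ Schema2 → Schema1. The join is lossless.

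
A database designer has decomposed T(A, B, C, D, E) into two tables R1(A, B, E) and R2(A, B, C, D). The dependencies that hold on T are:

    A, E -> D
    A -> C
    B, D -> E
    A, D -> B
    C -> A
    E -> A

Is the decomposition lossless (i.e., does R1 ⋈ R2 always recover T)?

Common attributes: R1 ∩ R2 = {A, B}.
Closure of {A, B}: A → C applies, adding C. So (A, B)⁺ = {A, B, C}.
The closure contains neither all of R1 = {A, B, E} nor all of R2 = {A, B, C, D}, so the common attributes are not a superkey of either fragment. The join is lossy.

No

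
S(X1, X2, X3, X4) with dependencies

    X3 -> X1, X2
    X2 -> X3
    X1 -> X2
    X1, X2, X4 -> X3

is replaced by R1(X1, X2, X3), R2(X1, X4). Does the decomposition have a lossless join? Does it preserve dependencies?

lossless and dependency-preserving

Lossless test: (X1)⁺ = {X1, X2, X3}, which contains all of one fragment — lossless.
Dependency preservation: X1, X2, X4 → X3 is not contained in any single fragment, but the restricted closure of its left-hand side across the fragments still reaches the right-hand side; the remaining FDs each lie inside some fragment. All dependencies are preserved.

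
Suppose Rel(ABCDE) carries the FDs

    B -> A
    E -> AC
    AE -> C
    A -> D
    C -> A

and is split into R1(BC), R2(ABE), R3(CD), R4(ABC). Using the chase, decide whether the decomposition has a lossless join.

No

Chase test. Columns are ABCDE; row i has aⱼ where attribute j ∈ Ri, else bᵢⱼ.
Initial tableau (one row per fragment):
  row 1: b11 a2 a3 b14 b15
  row 2: a1 a2 b23 b24 a5
  row 3: b31 b32 a3 a4 b35
  row 4: a1 a2 a3 b44 b45
Rows 1 and 2 agree on B; apply B→A and equate their A entries.
Rows 1 and 2 agree on A; apply A→D and equate their D entries.
Rows 1 and 4 agree on A; apply A→D and equate their D entries.
Rows 1 and 3 agree on C; apply C→A and equate their A entries.
Rows 1 and 3 agree on A; apply A→D and equate their D entries.
No row becomes fully distinguished — the join is lossy.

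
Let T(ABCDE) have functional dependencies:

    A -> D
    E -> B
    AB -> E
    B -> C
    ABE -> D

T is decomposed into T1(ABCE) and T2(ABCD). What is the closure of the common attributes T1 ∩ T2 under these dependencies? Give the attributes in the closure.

ABCDE

T1 ∩ T2 = {ABC}.
A → D applies, adding D
AB → E applies, adding E
Closure: {ABCDE}.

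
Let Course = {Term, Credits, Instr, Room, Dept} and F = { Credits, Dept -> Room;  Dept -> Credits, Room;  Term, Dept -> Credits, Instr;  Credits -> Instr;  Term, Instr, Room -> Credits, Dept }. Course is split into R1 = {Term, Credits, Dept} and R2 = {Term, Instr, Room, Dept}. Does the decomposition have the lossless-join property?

Yes

Common attributes: R1 ∩ R2 = {Term, Dept}.
Closure of {Term, Dept}: Dept → Credits, Room applies, adding Credits, Room; Term, Dept → Credits, Instr applies, adding Instr. So (Term, Dept)⁺ = {Term, Credits, Instr, Room, Dept}.
This closure contains every attribute of R1, so R1 ∩ R2 → R1. The join is lossless.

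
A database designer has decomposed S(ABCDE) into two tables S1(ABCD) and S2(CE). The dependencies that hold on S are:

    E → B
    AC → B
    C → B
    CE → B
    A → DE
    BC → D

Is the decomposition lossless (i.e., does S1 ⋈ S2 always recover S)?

Common attributes: S1 ∩ S2 = {C}.
Closure of {C}: C → B applies, adding B; BC → D applies, adding D. So (C)⁺ = {BCD}.
The closure contains neither all of S1 = {ABCD} nor all of S2 = {CE}, so the common attributes are not a superkey of either fragment. The join is lossy.

No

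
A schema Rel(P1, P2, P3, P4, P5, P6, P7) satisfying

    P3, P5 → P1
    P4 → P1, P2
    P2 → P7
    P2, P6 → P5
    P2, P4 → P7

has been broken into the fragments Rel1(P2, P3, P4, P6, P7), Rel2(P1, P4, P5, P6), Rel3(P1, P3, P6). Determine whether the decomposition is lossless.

Yes

Chase test. Columns are P1, P2, P3, P4, P5, P6, P7; row i has aⱼ where attribute j ∈ Reli, else bᵢⱼ.
Initial tableau (one row per fragment):
  row 1: b11 a2 a3 a4 b15 a6 a7
  row 2: a1 b22 b23 a4 a5 a6 b27
  row 3: a1 b32 a3 b34 b35 a6 b37
Rows 1 and 2 agree on P4; apply P4→P1, P2 and equate their P1, P2 entries.
Rows 1 and 2 agree on P2; apply P2→P7 and equate their P7 entries.
Rows 1 and 2 agree on P2, P6; apply P2, P6→P5 and equate their P5 entries.
Row 1 is now all distinguished symbols — the join is lossless.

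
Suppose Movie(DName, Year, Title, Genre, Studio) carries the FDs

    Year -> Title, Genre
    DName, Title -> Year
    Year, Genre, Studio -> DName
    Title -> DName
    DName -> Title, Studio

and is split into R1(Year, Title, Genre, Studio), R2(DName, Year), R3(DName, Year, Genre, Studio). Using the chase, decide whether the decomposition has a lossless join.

Yes

Chase test. Columns are DName, Year, Title, Genre, Studio; row i has aⱼ where attribute j ∈ Ri, else bᵢⱼ.
Initial tableau (one row per fragment):
  row 1: b11 a2 a3 a4 a5
  row 2: a1 a2 b23 b24 b25
  row 3: a1 a2 b33 a4 a5
Rows 1 and 2 agree on Year; apply Year→Title, Genre and equate their Title, Genre entries.
Rows 1 and 3 agree on Year; apply Year→Title, Genre and equate their Title, Genre entries.
Rows 1 and 3 agree on Year, Genre, Studio; apply Year, Genre, Studio→DName and equate their DName entries.
Rows 1 and 2 agree on DName; apply DName→Title, Studio and equate their Title, Studio entries.
Row 1 is now all distinguished symbols — the join is lossless.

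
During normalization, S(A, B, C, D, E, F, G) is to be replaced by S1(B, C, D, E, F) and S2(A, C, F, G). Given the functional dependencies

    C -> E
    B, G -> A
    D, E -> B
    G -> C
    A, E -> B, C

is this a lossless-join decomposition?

Common attributes: S1 ∩ S2 = {C, F}.
Closure of {C, F}: C → E applies, adding E. So (C, F)⁺ = {C, E, F}.
The closure contains neither all of S1 = {B, C, D, E, F} nor all of S2 = {A, C, F, G}, so the common attributes are not a superkey of either fragment. The join is lossy.

No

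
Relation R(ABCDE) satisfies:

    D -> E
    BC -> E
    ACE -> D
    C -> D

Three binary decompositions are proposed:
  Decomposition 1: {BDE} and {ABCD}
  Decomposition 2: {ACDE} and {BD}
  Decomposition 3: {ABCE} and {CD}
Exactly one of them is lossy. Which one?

Decomposition 2

Decomposition 1: common = {BD}, closure = {BDE} → lossless.
Decomposition 2: common = {D}, closure = {DE} → lossy.
Decomposition 3: common = {C}, closure = {CDE} → lossless.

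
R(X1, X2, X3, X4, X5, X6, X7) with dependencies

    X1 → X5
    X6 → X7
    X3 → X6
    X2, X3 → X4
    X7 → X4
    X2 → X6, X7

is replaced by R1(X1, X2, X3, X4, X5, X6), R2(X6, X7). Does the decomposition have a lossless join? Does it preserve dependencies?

lossless but not dependency-preserving

Lossless test: (X6)⁺ = {X4, X6, X7}, which contains all of one fragment — lossless.
Dependency preservation: the restricted closure of {X7} across the fragments never reaches {X4}, so X7 → X4 cannot be enforced without a join — not preserved.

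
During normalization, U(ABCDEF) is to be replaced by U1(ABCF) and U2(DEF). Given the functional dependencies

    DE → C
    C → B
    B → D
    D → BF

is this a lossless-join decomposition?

No

Common attributes: U1 ∩ U2 = {F}.
No dependency enlarges {F}, so (F)⁺ = {F}.
The closure contains neither all of U1 = {ABCF} nor all of U2 = {DEF}, so the common attributes are not a superkey of either fragment. The join is lossy.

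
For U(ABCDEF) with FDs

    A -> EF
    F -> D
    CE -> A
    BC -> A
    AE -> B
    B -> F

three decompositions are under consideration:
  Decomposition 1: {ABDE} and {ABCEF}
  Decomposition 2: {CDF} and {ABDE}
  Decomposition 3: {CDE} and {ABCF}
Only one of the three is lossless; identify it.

Decomposition 1

Decomposition 1: common = {ABE}, closure = {ABDEF} → lossless.
Decomposition 2: common = {D}, closure = {D} → lossy.
Decomposition 3: common = {C}, closure = {C} → lossy.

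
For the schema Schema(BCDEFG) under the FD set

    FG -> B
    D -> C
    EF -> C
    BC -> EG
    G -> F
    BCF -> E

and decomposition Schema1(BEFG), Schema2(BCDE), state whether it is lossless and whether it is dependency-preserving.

Lossless test: (BE)⁺ = {BE}, which is a superkey of neither fragment — lossy.
Dependency preservation: the restricted closure of {EF} across the fragments never reaches {C}, so EF → C cannot be enforced without a join — not preserved.

lossy and not dependency-preserving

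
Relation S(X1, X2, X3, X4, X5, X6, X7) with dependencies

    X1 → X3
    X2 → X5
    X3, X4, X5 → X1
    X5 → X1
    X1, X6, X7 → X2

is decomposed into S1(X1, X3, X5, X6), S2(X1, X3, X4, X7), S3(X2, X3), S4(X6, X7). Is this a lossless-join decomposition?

Chase test. Columns are X1, X2, X3, X4, X5, X6, X7; row i has aⱼ where attribute j ∈ Si, else bᵢⱼ.
Initial tableau (one row per fragment):
  row 1: a1 b12 a3 b14 a5 a6 b17
  row 2: a1 b22 a3 a4 b25 b26 a7
  row 3: b31 a2 a3 b34 b35 b36 b37
  row 4: b41 b42 b43 b44 b45 a6 a7
No row becomes fully distinguished — the join is lossy.

No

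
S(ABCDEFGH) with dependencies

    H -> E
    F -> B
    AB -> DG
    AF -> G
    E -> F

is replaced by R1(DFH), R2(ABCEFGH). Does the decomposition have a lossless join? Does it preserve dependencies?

lossy and not dependency-preserving

Lossless test: (FH)⁺ = {BEFH}, which is a superkey of neither fragment — lossy.
Dependency preservation: the restricted closure of {AB} across the fragments never reaches {DG}, so AB → DG cannot be enforced without a join — not preserved.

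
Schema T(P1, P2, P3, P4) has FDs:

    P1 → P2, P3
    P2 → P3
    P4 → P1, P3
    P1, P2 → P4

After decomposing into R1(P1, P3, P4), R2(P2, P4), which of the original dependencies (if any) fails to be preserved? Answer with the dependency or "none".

Check P2 → P3: no single fragment contains all of {P2, P3}, and the restricted closure of {P2} across the fragments never reaches {P3}.
P1 → P2, P3 is preserved.
P4 → P1, P3 is preserved.
P1, P2 → P4 is preserved.

P2 → P3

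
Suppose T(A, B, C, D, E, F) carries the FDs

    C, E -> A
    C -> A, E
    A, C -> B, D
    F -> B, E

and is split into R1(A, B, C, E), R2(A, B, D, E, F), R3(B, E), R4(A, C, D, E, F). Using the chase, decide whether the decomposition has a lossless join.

Chase test. Columns are A, B, C, D, E, F; row i has aⱼ where attribute j ∈ Ri, else bᵢⱼ.
Initial tableau (one row per fragment):
  row 1: a1 a2 a3 b14 a5 b16
  row 2: a1 a2 b23 a4 a5 a6
  row 3: b31 a2 b33 b34 a5 b36
  row 4: a1 b42 a3 a4 a5 a6
Rows 1 and 4 agree on A, C; apply A, C→B, D and equate their B, D entries.
Row 4 is now all distinguished symbols — the join is lossless.

Yes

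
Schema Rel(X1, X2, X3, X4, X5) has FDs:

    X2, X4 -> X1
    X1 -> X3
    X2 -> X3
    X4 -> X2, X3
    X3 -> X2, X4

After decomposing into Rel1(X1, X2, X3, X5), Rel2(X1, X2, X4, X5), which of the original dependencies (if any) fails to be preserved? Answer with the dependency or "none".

none

X2, X4 → X1 lies within Rel2.
X1 → X3 lies within Rel1.
X2 → X3 lies within Rel1.
X4 → X2, X3: restricted closure across fragments reaches X2, X3.
X3 → X2, X4: restricted closure across fragments reaches X2, X4.
Every dependency is enforceable on the fragments, so the decomposition is dependency-preserving.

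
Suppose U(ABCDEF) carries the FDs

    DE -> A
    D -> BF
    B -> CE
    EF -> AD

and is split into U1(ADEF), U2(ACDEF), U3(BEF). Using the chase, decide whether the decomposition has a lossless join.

Yes

Chase test. Columns are ABCDEF; row i has aⱼ where attribute j ∈ Ui, else bᵢⱼ.
Initial tableau (one row per fragment):
  row 1: a1 b12 b13 a4 a5 a6
  row 2: a1 b22 a3 a4 a5 a6
  row 3: b31 a2 b33 b34 a5 a6
Rows 1 and 2 agree on D; apply D→BF and equate their BF entries.
Rows 1 and 2 agree on B; apply B→CE and equate their CE entries.
Rows 1 and 3 agree on EF; apply EF→AD and equate their AD entries.
Rows 1 and 3 agree on D; apply D→BF and equate their BF entries.
Rows 1 and 3 agree on B; apply B→CE and equate their CE entries.
Row 1 is now all distinguished symbols — the join is lossless.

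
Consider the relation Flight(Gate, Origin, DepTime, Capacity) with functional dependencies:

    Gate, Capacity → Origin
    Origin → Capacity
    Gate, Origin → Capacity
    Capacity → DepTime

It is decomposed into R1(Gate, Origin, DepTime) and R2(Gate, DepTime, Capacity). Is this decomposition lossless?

Common attributes: R1 ∩ R2 = {Gate, DepTime}.
No dependency enlarges {Gate, DepTime}, so (Gate, DepTime)⁺ = {Gate, DepTime}.
The closure contains neither all of R1 = {Gate, Origin, DepTime} nor all of R2 = {Gate, DepTime, Capacity}, so the common attributes are not a superkey of either fragment. The join is lossy.

No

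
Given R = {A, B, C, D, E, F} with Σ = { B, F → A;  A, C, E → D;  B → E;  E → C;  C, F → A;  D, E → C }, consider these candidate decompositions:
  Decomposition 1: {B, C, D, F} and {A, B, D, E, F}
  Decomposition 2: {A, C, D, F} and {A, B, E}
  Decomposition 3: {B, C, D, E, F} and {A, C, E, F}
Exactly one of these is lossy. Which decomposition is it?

Decomposition 1: common = {B, D, F}, closure = {A, B, C, D, E, F} → lossless.
Decomposition 2: common = {A}, closure = {A} → lossy.
Decomposition 3: common = {C, E, F}, closure = {A, C, D, E, F} → lossless.

Decomposition 2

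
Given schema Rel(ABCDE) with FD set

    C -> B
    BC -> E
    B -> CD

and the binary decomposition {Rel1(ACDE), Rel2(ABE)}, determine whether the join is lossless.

Common attributes: Rel1 ∩ Rel2 = {AE}.
No dependency enlarges {AE}, so (AE)⁺ = {AE}.
The closure contains neither all of Rel1 = {ACDE} nor all of Rel2 = {ABE}, so the common attributes are not a superkey of either fragment. The join is lossy.

No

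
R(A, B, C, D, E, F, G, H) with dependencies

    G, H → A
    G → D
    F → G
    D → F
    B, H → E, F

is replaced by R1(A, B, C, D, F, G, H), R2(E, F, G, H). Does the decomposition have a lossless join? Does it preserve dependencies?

Lossless test: (F, G, H)⁺ = {A, D, F, G, H}, which is a superkey of neither fragment — lossy.
Dependency preservation: the restricted closure of {B, H} across the fragments never reaches {E, F}, so B, H → E, F cannot be enforced without a join — not preserved.

lossy and not dependency-preserving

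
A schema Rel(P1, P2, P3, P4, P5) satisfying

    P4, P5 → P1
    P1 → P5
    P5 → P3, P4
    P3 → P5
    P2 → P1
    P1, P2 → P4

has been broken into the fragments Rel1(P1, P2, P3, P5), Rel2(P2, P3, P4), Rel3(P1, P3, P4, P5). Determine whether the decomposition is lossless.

Chase test. Columns are P1, P2, P3, P4, P5; row i has aⱼ where attribute j ∈ Reli, else bᵢⱼ.
Initial tableau (one row per fragment):
  row 1: a1 a2 a3 b14 a5
  row 2: b21 a2 a3 a4 b25
  row 3: a1 b32 a3 a4 a5
Rows 1 and 3 agree on P5; apply P5→P3, P4 and equate their P3, P4 entries.
Rows 1 and 2 agree on P3; apply P3→P5 and equate their P5 entries.
Rows 1 and 2 agree on P2; apply P2→P1 and equate their P1 entries.
Row 1 is now all distinguished symbols — the join is lossless.

Yes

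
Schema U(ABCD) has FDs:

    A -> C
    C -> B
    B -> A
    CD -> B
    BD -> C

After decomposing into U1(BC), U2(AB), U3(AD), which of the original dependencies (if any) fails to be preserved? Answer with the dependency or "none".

A → C: restricted closure across fragments reaches C.
C → B lies within U1.
B → A lies within U2.
CD → B: restricted closure across fragments reaches B.
BD → C: restricted closure across fragments reaches C.
Every dependency is enforceable on the fragments, so the decomposition is dependency-preserving.

none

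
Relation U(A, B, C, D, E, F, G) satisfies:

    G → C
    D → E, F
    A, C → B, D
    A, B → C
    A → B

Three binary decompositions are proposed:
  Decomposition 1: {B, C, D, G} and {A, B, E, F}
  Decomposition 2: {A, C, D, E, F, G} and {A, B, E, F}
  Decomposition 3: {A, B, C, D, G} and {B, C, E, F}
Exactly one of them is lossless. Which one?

Decomposition 2

Decomposition 1: common = {B}, closure = {B} → lossy.
Decomposition 2: common = {A, E, F}, closure = {A, B, C, D, E, F} → lossless.
Decomposition 3: common = {B, C}, closure = {B, C} → lossy.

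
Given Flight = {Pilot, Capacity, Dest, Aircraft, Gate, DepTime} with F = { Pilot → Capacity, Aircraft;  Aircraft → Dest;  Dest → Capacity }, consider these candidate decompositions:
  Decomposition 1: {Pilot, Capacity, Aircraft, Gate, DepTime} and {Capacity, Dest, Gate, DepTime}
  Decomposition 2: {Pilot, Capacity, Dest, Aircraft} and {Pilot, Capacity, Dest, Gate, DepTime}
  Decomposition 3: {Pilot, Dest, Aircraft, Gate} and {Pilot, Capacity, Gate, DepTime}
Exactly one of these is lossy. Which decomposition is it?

Decomposition 1

Decomposition 1: common = {Capacity, Gate, DepTime}, closure = {Capacity, Gate, DepTime} → lossy.
Decomposition 2: common = {Pilot, Capacity, Dest}, closure = {Pilot, Capacity, Dest, Aircraft} → lossless.
Decomposition 3: common = {Pilot, Gate}, closure = {Pilot, Capacity, Dest, Aircraft, Gate} → lossless.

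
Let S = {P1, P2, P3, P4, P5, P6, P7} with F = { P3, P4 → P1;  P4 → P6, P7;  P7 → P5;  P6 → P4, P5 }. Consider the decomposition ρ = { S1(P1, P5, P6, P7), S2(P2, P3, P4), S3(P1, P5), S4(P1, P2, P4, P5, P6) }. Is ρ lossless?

No

Chase test. Columns are P1, P2, P3, P4, P5, P6, P7; row i has aⱼ where attribute j ∈ Si, else bᵢⱼ.
Initial tableau (one row per fragment):
  row 1: a1 b12 b13 b14 a5 a6 a7
  row 2: b21 a2 a3 a4 b25 b26 b27
  row 3: a1 b32 b33 b34 a5 b36 b37
  row 4: a1 a2 b43 a4 a5 a6 b47
Rows 2 and 4 agree on P4; apply P4→P6, P7 and equate their P6, P7 entries.
Rows 2 and 4 agree on P7; apply P7→P5 and equate their P5 entries.
Rows 1 and 2 agree on P6; apply P6→P4, P5 and equate their P4, P5 entries.
Rows 1 and 2 agree on P4; apply P4→P6, P7 and equate their P6, P7 entries.
No row becomes fully distinguished — the join is lossy.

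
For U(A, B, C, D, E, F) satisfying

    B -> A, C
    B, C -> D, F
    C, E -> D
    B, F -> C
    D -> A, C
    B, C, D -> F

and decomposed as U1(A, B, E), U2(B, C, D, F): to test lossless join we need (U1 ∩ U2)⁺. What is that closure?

U1 ∩ U2 = {B}.
B → A, C applies, adding A, C
B, C → D, F applies, adding D, F
Closure: {A, B, C, D, F}.

A, B, C, D, F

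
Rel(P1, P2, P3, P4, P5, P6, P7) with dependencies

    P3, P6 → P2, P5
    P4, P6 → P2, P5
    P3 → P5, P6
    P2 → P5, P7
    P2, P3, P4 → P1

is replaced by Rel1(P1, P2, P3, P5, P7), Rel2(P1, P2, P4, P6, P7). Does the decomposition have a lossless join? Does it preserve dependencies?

lossy and not dependency-preserving

Lossless test: (P1, P2, P7)⁺ = {P1, P2, P5, P7}, which is a superkey of neither fragment — lossy.
Dependency preservation: the restricted closure of {P3} across the fragments never reaches {P5, P6}, so P3 → P5, P6 cannot be enforced without a join — not preserved.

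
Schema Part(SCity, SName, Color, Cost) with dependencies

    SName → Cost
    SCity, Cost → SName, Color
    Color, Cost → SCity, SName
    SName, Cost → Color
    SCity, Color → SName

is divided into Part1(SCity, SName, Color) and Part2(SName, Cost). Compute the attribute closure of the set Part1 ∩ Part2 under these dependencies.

SCity, SName, Color, Cost

Part1 ∩ Part2 = {SName}.
SName → Cost applies, adding Cost
SName, Cost → Color applies, adding Color
Color, Cost → SCity, SName applies, adding SCity
Closure: {SCity, SName, Color, Cost}.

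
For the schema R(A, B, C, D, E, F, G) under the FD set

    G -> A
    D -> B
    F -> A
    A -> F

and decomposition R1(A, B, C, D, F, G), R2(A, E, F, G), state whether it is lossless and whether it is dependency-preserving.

Lossless test: (A, F, G)⁺ = {A, F, G}, which is a superkey of neither fragment — lossy.
Dependency preservation: every FD's attributes lie within a single fragment, so each can be enforced locally — preserved.

lossy but dependency-preserving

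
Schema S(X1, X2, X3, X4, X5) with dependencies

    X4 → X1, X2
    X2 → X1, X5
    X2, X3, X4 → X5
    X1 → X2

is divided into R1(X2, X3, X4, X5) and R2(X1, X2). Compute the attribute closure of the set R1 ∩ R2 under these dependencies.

R1 ∩ R2 = {X2}.
X2 → X1, X5 applies, adding X1, X5
Closure: {X1, X2, X5}.

X1, X2, X5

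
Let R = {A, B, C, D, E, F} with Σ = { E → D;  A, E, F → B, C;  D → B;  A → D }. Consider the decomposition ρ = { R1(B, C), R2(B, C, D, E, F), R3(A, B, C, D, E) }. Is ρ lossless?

Chase test. Columns are A, B, C, D, E, F; row i has aⱼ where attribute j ∈ Ri, else bᵢⱼ.
Initial tableau (one row per fragment):
  row 1: b11 a2 a3 b14 b15 b16
  row 2: b21 a2 a3 a4 a5 a6
  row 3: a1 a2 a3 a4 a5 b36
No row becomes fully distinguished — the join is lossy.

No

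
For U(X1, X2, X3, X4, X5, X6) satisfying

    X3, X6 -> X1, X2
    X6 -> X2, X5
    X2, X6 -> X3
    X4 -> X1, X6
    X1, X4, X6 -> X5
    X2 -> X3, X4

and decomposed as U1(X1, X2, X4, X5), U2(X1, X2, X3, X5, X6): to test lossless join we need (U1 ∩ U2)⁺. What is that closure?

U1 ∩ U2 = {X1, X2, X5}.
X2 → X3, X4 applies, adding X3, X4
X4 → X1, X6 applies, adding X6
Closure: {X1, X2, X3, X4, X5, X6}.

X1, X2, X3, X4, X5, X6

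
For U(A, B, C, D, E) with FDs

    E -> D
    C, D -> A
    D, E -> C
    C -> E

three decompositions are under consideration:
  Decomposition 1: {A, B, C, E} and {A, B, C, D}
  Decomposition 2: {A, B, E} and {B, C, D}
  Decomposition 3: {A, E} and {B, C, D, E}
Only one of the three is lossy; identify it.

Decomposition 2

Decomposition 1: common = {A, B, C}, closure = {A, B, C, D, E} → lossless.
Decomposition 2: common = {B}, closure = {B} → lossy.
Decomposition 3: common = {E}, closure = {A, C, D, E} → lossless.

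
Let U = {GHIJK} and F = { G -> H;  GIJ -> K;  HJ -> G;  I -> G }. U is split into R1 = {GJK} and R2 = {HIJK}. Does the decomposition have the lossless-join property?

No

Common attributes: R1 ∩ R2 = {JK}.
No dependency enlarges {JK}, so (JK)⁺ = {JK}.
The closure contains neither all of R1 = {GJK} nor all of R2 = {HIJK}, so the common attributes are not a superkey of either fragment. The join is lossy.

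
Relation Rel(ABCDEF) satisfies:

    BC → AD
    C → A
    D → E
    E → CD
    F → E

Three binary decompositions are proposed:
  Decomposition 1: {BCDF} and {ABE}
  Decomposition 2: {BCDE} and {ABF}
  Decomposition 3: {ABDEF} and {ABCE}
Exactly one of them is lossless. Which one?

Decomposition 3

Decomposition 1: common = {B}, closure = {B} → lossy.
Decomposition 2: common = {B}, closure = {B} → lossy.
Decomposition 3: common = {ABE}, closure = {ABCDE} → lossless.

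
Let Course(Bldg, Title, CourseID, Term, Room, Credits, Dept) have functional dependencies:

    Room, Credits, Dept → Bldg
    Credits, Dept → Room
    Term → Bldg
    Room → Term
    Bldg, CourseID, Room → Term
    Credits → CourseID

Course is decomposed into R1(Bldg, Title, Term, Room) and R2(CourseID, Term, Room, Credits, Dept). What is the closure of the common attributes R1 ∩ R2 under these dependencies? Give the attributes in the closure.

R1 ∩ R2 = {Term, Room}.
Term → Bldg applies, adding Bldg
Closure: {Bldg, Term, Room}.

Bldg, Term, Room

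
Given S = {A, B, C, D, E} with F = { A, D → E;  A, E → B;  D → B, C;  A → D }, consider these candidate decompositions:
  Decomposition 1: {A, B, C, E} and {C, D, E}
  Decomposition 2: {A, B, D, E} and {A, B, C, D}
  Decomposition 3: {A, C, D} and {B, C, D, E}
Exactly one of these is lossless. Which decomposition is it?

Decomposition 2

Decomposition 1: common = {C, E}, closure = {C, E} → lossy.
Decomposition 2: common = {A, B, D}, closure = {A, B, C, D, E} → lossless.
Decomposition 3: common = {C, D}, closure = {B, C, D} → lossy.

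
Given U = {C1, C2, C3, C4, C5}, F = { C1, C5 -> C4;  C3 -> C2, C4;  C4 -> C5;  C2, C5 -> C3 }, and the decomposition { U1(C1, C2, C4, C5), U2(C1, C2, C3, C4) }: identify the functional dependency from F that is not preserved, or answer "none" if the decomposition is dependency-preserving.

none

C1, C5 → C4 lies within U1.
C3 → C2, C4 lies within U2.
C4 → C5 lies within U1.
C2, C5 → C3: restricted closure across fragments reaches C3.
Every dependency is enforceable on the fragments, so the decomposition is dependency-preserving.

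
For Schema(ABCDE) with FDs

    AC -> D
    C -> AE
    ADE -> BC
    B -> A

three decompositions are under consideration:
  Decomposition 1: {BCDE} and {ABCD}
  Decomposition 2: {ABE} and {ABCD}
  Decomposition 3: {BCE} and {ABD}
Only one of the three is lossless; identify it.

Decomposition 1

Decomposition 1: common = {BCD}, closure = {ABCDE} → lossless.
Decomposition 2: common = {AB}, closure = {AB} → lossy.
Decomposition 3: common = {B}, closure = {AB} → lossy.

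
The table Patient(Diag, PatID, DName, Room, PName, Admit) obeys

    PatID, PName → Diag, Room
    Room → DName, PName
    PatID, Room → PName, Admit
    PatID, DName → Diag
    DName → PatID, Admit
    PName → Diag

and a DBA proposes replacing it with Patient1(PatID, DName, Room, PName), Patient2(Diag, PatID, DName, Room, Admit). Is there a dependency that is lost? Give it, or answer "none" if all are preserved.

PName → Diag

Check PName → Diag: no single fragment contains all of {Diag, PName}, and the restricted closure of {PName} across the fragments never reaches {Diag}.
PatID, PName → Diag, Room is preserved.
Room → DName, PName is preserved.
PatID, Room → PName, Admit is preserved.
PatID, DName → Diag is preserved.
DName → PatID, Admit is preserved.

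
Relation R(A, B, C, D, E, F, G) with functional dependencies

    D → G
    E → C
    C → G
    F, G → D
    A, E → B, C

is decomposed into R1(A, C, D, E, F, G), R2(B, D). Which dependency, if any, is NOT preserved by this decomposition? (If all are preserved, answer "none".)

A, E → B, C

Check A, E → B, C: no single fragment contains all of {A, B, C, E}, and the restricted closure of {A, E} across the fragments never reaches {B, C}.
D → G is preserved.
E → C is preserved.
C → G is preserved.
F, G → D is preserved.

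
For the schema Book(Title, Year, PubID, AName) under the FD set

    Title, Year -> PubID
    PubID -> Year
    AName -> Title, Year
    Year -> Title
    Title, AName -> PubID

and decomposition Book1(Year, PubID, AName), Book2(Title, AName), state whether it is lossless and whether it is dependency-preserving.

lossless but not dependency-preserving

Lossless test: (AName)⁺ = {Title, Year, PubID, AName}, which contains all of one fragment — lossless.
Dependency preservation: the restricted closure of {Year} across the fragments never reaches {Title}, so Year → Title cannot be enforced without a join — not preserved.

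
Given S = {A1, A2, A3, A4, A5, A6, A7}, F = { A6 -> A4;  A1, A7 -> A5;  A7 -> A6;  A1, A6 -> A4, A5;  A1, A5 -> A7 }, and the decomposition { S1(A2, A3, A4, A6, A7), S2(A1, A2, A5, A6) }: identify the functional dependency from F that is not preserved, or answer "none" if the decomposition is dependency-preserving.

A1, A5 -> A7

Check A1, A5 → A7: no single fragment contains all of {A1, A5, A7}, and the restricted closure of {A1, A5} across the fragments never reaches {A7}.
A6 → A4 is preserved.
A1, A7 → A5 is preserved.
A7 → A6 is preserved.
A1, A6 → A4, A5 is preserved.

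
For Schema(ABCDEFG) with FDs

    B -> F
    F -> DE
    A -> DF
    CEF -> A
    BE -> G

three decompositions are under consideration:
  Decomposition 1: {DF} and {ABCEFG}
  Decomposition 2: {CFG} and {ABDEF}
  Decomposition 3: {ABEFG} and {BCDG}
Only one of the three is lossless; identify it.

Decomposition 1: common = {F}, closure = {DEF} → lossless.
Decomposition 2: common = {F}, closure = {DEF} → lossy.
Decomposition 3: common = {BG}, closure = {BDEFG} → lossy.

Decomposition 1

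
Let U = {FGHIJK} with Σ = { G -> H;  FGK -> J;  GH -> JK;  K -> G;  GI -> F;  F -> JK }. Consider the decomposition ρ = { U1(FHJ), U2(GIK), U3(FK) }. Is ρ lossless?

Chase test. Columns are FGHIJK; row i has aⱼ where attribute j ∈ Ui, else bᵢⱼ.
Initial tableau (one row per fragment):
  row 1: a1 b12 a3 b14 a5 b16
  row 2: b21 a2 b23 a4 b25 a6
  row 3: a1 b32 b33 b34 b35 a6
Rows 2 and 3 agree on K; apply K→G and equate their G entries.
Rows 1 and 3 agree on F; apply F→JK and equate their JK entries.
Rows 2 and 3 agree on G; apply G→H and equate their H entries.
Rows 2 and 3 agree on GH; apply GH→JK and equate their JK entries.
Rows 1 and 2 agree on K; apply K→G and equate their G entries.
Rows 1 and 2 agree on G; apply G→H and equate their H entries.
No row becomes fully distinguished — the join is lossy.

No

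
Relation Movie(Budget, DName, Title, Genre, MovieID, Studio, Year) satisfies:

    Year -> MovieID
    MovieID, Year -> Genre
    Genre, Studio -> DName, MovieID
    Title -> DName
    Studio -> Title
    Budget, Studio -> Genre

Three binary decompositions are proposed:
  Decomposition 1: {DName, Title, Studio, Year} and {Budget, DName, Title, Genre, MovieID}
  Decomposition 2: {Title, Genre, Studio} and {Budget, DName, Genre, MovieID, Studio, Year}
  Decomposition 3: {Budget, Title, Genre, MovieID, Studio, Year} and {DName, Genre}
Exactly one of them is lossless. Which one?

Decomposition 2

Decomposition 1: common = {DName, Title}, closure = {DName, Title} → lossy.
Decomposition 2: common = {Genre, Studio}, closure = {DName, Title, Genre, MovieID, Studio} → lossless.
Decomposition 3: common = {Genre}, closure = {Genre} → lossy.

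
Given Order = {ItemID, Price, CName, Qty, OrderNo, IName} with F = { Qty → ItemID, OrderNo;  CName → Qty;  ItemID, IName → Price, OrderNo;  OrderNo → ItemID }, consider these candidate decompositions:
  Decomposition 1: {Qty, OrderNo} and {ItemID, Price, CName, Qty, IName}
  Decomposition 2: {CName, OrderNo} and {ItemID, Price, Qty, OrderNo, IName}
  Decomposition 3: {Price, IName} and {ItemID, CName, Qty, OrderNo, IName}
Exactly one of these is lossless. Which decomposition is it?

Decomposition 1

Decomposition 1: common = {Qty}, closure = {ItemID, Qty, OrderNo} → lossless.
Decomposition 2: common = {OrderNo}, closure = {ItemID, OrderNo} → lossy.
Decomposition 3: common = {IName}, closure = {IName} → lossy.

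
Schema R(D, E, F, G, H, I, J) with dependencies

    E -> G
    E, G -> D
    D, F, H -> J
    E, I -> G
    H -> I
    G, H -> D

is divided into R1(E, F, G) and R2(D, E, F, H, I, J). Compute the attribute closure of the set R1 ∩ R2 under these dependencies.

R1 ∩ R2 = {E, F}.
E → G applies, adding G
E, G → D applies, adding D
Closure: {D, E, F, G}.

D, E, F, G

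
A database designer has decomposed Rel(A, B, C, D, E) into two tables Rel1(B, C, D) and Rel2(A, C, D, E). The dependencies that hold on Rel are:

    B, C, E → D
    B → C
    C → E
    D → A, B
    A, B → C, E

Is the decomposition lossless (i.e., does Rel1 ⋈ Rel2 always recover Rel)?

Common attributes: Rel1 ∩ Rel2 = {C, D}.
Closure of {C, D}: C → E applies, adding E; D → A, B applies, adding A, B. So (C, D)⁺ = {A, B, C, D, E}.
This closure contains every attribute of Rel1, so Rel1 ∩ Rel2 → Rel1. The join is lossless.

Yes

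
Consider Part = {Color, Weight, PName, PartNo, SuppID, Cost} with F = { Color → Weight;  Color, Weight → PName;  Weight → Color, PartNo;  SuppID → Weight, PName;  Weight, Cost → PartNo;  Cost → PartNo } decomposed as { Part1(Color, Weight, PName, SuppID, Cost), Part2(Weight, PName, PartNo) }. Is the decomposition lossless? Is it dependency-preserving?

lossless but not dependency-preserving

Lossless test: (Weight, PName)⁺ = {Color, Weight, PName, PartNo}, which contains all of one fragment — lossless.
Dependency preservation: the restricted closure of {Cost} across the fragments never reaches {PartNo}, so Cost → PartNo cannot be enforced without a join — not preserved.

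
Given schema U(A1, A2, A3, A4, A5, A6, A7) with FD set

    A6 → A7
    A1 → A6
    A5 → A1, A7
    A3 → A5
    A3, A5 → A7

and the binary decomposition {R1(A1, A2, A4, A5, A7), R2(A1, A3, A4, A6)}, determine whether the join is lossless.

No

Common attributes: R1 ∩ R2 = {A1, A4}.
Closure of {A1, A4}: A1 → A6 applies, adding A6; A6 → A7 applies, adding A7. So (A1, A4)⁺ = {A1, A4, A6, A7}.
The closure contains neither all of R1 = {A1, A2, A4, A5, A7} nor all of R2 = {A1, A3, A4, A6}, so the common attributes are not a superkey of either fragment. The join is lossy.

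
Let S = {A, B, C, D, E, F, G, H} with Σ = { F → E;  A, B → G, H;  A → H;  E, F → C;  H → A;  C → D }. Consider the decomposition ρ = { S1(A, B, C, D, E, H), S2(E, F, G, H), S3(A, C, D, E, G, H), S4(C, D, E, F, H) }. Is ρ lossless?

No

Chase test. Columns are A, B, C, D, E, F, G, H; row i has aⱼ where attribute j ∈ Si, else bᵢⱼ.
Initial tableau (one row per fragment):
  row 1: a1 a2 a3 a4 a5 b16 b17 a8
  row 2: b21 b22 b23 b24 a5 a6 a7 a8
  row 3: a1 b32 a3 a4 a5 b36 a7 a8
  row 4: b41 b42 a3 a4 a5 a6 b47 a8
Rows 2 and 4 agree on E, F; apply E, F→C and equate their C entries.
Rows 1 and 2 agree on H; apply H→A and equate their A entries.
Rows 1 and 4 agree on H; apply H→A and equate their A entries.
Rows 1 and 2 agree on C; apply C→D and equate their D entries.
No row becomes fully distinguished — the join is lossy.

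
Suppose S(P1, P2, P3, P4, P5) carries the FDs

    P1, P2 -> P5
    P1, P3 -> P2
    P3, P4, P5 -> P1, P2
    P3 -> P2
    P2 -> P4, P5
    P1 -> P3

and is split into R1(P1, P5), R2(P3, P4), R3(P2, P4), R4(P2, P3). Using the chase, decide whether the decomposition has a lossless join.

Chase test. Columns are P1, P2, P3, P4, P5; row i has aⱼ where attribute j ∈ Ri, else bᵢⱼ.
Initial tableau (one row per fragment):
  row 1: a1 b12 b13 b14 a5
  row 2: b21 b22 a3 a4 b25
  row 3: b31 a2 b33 a4 b35
  row 4: b41 a2 a3 b44 b45
Rows 2 and 4 agree on P3; apply P3→P2 and equate their P2 entries.
Rows 2 and 3 agree on P2; apply P2→P4, P5 and equate their P4, P5 entries.
Rows 2 and 4 agree on P2; apply P2→P4, P5 and equate their P4, P5 entries.
Rows 2 and 4 agree on P3, P4, P5; apply P3, P4, P5→P1, P2 and equate their P1, P2 entries.
No row becomes fully distinguished — the join is lossy.

No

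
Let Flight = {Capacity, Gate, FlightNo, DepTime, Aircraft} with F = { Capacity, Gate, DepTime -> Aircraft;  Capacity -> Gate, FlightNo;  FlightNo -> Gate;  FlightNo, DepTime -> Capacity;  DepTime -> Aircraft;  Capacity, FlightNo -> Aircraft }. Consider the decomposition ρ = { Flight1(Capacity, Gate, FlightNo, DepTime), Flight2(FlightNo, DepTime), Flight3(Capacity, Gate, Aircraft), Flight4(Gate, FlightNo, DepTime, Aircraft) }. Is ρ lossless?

Chase test. Columns are Capacity, Gate, FlightNo, DepTime, Aircraft; row i has aⱼ where attribute j ∈ Flighti, else bᵢⱼ.
Initial tableau (one row per fragment):
  row 1: a1 a2 a3 a4 b15
  row 2: b21 b22 a3 a4 b25
  row 3: a1 a2 b33 b34 a5
  row 4: b41 a2 a3 a4 a5
Rows 1 and 3 agree on Capacity; apply Capacity→Gate, FlightNo and equate their Gate, FlightNo entries.
Rows 1 and 2 agree on FlightNo; apply FlightNo→Gate and equate their Gate entries.
Rows 1 and 2 agree on FlightNo, DepTime; apply FlightNo, DepTime→Capacity and equate their Capacity entries.
Rows 1 and 4 agree on FlightNo, DepTime; apply FlightNo, DepTime→Capacity and equate their Capacity entries.
Rows 1 and 2 agree on DepTime; apply DepTime→Aircraft and equate their Aircraft entries.
Rows 1 and 4 agree on DepTime; apply DepTime→Aircraft and equate their Aircraft entries.
Row 1 is now all distinguished symbols — the join is lossless.

Yes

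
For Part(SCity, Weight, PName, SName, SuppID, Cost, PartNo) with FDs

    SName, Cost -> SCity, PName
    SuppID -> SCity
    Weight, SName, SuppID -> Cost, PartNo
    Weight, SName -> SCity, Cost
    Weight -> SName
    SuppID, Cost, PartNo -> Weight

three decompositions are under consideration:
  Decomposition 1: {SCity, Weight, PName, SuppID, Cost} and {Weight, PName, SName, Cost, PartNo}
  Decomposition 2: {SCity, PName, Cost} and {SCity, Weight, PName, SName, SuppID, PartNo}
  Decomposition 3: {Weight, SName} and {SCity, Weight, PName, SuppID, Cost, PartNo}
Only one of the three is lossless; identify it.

Decomposition 3

Decomposition 1: common = {Weight, PName, Cost}, closure = {SCity, Weight, PName, SName, Cost} → lossy.
Decomposition 2: common = {SCity, PName}, closure = {SCity, PName} → lossy.
Decomposition 3: common = {Weight}, closure = {SCity, Weight, PName, SName, Cost} → lossless.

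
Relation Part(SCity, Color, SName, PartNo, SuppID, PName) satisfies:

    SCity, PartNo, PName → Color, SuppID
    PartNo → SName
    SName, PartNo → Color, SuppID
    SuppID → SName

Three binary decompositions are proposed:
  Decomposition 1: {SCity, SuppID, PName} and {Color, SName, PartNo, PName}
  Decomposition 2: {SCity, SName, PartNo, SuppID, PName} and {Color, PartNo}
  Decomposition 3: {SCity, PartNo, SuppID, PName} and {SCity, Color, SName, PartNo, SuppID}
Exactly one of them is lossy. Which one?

Decomposition 1

Decomposition 1: common = {PName}, closure = {PName} → lossy.
Decomposition 2: common = {PartNo}, closure = {Color, SName, PartNo, SuppID} → lossless.
Decomposition 3: common = {SCity, PartNo, SuppID}, closure = {SCity, Color, SName, PartNo, SuppID} → lossless.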